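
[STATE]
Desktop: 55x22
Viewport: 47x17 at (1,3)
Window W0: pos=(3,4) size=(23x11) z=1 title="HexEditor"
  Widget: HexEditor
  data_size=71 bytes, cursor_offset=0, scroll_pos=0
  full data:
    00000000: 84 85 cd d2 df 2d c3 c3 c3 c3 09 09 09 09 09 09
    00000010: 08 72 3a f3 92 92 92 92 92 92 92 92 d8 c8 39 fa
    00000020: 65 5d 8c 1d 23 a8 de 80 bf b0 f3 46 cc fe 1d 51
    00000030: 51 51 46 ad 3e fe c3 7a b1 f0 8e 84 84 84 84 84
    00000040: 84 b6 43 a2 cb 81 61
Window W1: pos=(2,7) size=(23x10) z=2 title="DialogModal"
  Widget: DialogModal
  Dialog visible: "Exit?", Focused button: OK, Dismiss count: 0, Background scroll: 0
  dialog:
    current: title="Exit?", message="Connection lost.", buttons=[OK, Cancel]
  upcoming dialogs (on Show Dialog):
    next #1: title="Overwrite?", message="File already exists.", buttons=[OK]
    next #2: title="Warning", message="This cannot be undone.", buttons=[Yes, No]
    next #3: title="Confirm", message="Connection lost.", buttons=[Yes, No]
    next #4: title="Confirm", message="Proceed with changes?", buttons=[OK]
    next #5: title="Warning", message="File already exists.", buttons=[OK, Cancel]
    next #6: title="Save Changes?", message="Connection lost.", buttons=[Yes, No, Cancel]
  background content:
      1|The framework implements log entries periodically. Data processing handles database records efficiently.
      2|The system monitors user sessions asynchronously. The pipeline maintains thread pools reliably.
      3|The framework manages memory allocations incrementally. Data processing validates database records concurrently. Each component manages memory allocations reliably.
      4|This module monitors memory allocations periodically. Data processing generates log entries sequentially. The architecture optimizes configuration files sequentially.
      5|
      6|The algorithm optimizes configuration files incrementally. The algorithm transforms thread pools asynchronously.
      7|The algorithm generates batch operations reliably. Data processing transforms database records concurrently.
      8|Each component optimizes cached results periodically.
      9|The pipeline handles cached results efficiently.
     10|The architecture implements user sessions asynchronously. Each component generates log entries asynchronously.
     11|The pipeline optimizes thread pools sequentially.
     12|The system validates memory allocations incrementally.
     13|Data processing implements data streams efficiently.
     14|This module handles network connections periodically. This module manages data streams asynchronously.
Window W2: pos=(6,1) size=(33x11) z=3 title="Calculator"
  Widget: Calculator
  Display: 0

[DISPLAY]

     ┠───────────────────────────────┨         
  ┏━━┃                              0┃         
  ┃ H┃┌───┬───┬───┬───┐              ┃         
  ┠──┃│ 7 │ 8 │ 9 │ ÷ │              ┃         
 ┏━━━┃├───┼───┼───┼───┤              ┃         
 ┃ Di┃│ 4 │ 5 │ 6 │ × │              ┃         
 ┠───┃├───┼───┼───┼───┤              ┃         
 ┃Th┌┃│ 1 │ 2 │ 3 │ - │              ┃         
 ┃Th│┗━━━━━━━━━━━━━━━━━━━━━━━━━━━━━━━┛         
 ┃Th│Connection lost│es┃┃                      
 ┃Th│ [OK]  Cancel  │s ┃┃                      
 ┃  └───────────────┘  ┃┛                      
 ┃The algorithm optimiz┃                       
 ┗━━━━━━━━━━━━━━━━━━━━━┛                       
                                               
                                               
                                               


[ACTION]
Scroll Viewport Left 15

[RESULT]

      ┠───────────────────────────────┨        
   ┏━━┃                              0┃        
   ┃ H┃┌───┬───┬───┬───┐              ┃        
   ┠──┃│ 7 │ 8 │ 9 │ ÷ │              ┃        
  ┏━━━┃├───┼───┼───┼───┤              ┃        
  ┃ Di┃│ 4 │ 5 │ 6 │ × │              ┃        
  ┠───┃├───┼───┼───┼───┤              ┃        
  ┃Th┌┃│ 1 │ 2 │ 3 │ - │              ┃        
  ┃Th│┗━━━━━━━━━━━━━━━━━━━━━━━━━━━━━━━┛        
  ┃Th│Connection lost│es┃┃                     
  ┃Th│ [OK]  Cancel  │s ┃┃                     
  ┃  └───────────────┘  ┃┛                     
  ┃The algorithm optimiz┃                      
  ┗━━━━━━━━━━━━━━━━━━━━━┛                      
                                               
                                               
                                               


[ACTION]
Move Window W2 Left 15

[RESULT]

┠───────────────────────────────┨              
┃                              0┃              
┃┌───┬───┬───┬───┐              ┃              
┃│ 7 │ 8 │ 9 │ ÷ │              ┃              
┃├───┼───┼───┼───┤              ┃              
┃│ 4 │ 5 │ 6 │ × │              ┃              
┃├───┼───┼───┼───┤              ┃              
┃│ 1 │ 2 │ 3 │ - │              ┃              
┗━━━━━━━━━━━━━━━━━━━━━━━━━━━━━━━┛              
  ┃Th│Connection lost│es┃┃                     
  ┃Th│ [OK]  Cancel  │s ┃┃                     
  ┃  └───────────────┘  ┃┛                     
  ┃The algorithm optimiz┃                      
  ┗━━━━━━━━━━━━━━━━━━━━━┛                      
                                               
                                               
                                               


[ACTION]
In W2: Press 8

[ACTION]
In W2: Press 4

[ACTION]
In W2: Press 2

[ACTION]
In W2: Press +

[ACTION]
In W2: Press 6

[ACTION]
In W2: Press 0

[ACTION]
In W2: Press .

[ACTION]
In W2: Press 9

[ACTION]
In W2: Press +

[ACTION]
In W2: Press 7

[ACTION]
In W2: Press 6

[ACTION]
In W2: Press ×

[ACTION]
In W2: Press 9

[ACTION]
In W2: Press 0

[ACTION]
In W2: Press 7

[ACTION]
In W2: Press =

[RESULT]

┠───────────────────────────────┨              
┃                       887862.3┃              
┃┌───┬───┬───┬───┐              ┃              
┃│ 7 │ 8 │ 9 │ ÷ │              ┃              
┃├───┼───┼───┼───┤              ┃              
┃│ 4 │ 5 │ 6 │ × │              ┃              
┃├───┼───┼───┼───┤              ┃              
┃│ 1 │ 2 │ 3 │ - │              ┃              
┗━━━━━━━━━━━━━━━━━━━━━━━━━━━━━━━┛              
  ┃Th│Connection lost│es┃┃                     
  ┃Th│ [OK]  Cancel  │s ┃┃                     
  ┃  └───────────────┘  ┃┛                     
  ┃The algorithm optimiz┃                      
  ┗━━━━━━━━━━━━━━━━━━━━━┛                      
                                               
                                               
                                               


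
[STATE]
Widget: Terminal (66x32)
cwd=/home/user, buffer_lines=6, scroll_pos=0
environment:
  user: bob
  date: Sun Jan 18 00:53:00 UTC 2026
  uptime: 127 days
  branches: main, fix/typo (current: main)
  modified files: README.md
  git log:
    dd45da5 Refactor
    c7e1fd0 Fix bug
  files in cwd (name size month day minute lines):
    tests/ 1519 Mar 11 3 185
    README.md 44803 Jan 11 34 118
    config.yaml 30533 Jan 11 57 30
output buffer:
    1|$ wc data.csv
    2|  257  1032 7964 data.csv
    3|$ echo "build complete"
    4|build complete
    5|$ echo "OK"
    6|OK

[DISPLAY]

$ wc data.csv                                                     
  257  1032 7964 data.csv                                         
$ echo "build complete"                                           
build complete                                                    
$ echo "OK"                                                       
OK                                                                
$ █                                                               
                                                                  
                                                                  
                                                                  
                                                                  
                                                                  
                                                                  
                                                                  
                                                                  
                                                                  
                                                                  
                                                                  
                                                                  
                                                                  
                                                                  
                                                                  
                                                                  
                                                                  
                                                                  
                                                                  
                                                                  
                                                                  
                                                                  
                                                                  
                                                                  
                                                                  


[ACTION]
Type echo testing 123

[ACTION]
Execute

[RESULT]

$ wc data.csv                                                     
  257  1032 7964 data.csv                                         
$ echo "build complete"                                           
build complete                                                    
$ echo "OK"                                                       
OK                                                                
$ echo testing 123                                                
testing 123                                                       
$ █                                                               
                                                                  
                                                                  
                                                                  
                                                                  
                                                                  
                                                                  
                                                                  
                                                                  
                                                                  
                                                                  
                                                                  
                                                                  
                                                                  
                                                                  
                                                                  
                                                                  
                                                                  
                                                                  
                                                                  
                                                                  
                                                                  
                                                                  
                                                                  


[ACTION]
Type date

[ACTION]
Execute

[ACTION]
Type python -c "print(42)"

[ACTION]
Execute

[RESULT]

$ wc data.csv                                                     
  257  1032 7964 data.csv                                         
$ echo "build complete"                                           
build complete                                                    
$ echo "OK"                                                       
OK                                                                
$ echo testing 123                                                
testing 123                                                       
$ date                                                            
Sun Jan 18 00:53:00 UTC 2026                                      
$ python -c "print(42)"                                           
42                                                                
$ █                                                               
                                                                  
                                                                  
                                                                  
                                                                  
                                                                  
                                                                  
                                                                  
                                                                  
                                                                  
                                                                  
                                                                  
                                                                  
                                                                  
                                                                  
                                                                  
                                                                  
                                                                  
                                                                  
                                                                  


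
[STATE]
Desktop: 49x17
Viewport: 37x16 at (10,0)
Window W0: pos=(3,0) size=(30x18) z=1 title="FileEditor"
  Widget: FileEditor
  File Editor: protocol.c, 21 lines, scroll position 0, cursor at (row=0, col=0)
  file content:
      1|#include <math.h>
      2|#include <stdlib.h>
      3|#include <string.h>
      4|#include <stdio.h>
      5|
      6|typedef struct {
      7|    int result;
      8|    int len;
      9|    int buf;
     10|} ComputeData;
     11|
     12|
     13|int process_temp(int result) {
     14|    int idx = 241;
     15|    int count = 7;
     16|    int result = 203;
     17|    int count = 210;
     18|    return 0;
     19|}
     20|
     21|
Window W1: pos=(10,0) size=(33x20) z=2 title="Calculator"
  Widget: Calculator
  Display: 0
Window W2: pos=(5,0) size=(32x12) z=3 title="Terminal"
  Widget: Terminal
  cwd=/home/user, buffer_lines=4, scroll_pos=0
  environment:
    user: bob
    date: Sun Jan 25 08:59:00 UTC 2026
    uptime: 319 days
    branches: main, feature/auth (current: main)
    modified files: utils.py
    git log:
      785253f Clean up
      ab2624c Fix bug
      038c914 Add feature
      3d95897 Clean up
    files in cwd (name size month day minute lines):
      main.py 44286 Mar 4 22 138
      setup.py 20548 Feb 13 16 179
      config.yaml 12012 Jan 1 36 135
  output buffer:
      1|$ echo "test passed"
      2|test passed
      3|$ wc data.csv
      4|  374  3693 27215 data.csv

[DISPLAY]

━━━━━━━━━━━━━━━━━━━━━━━━━━┓━━━━━┓    
minal                     ┃     ┃    
──────────────────────────┨─────┨    
ho "test passed"          ┃    0┃    
 passed                   ┃     ┃    
 data.csv                 ┃     ┃    
4  3693 27215 data.csv    ┃     ┃    
                          ┃     ┃    
                          ┃     ┃    
                          ┃     ┃    
                          ┃     ┃    
━━━━━━━━━━━━━━━━━━━━━━━━━━┛     ┃    
┃├───┼───┼───┼───┤              ┃    
┃│ C │ MC│ MR│ M+│              ┃    
┃└───┴───┴───┴───┘              ┃    
┃                               ┃    


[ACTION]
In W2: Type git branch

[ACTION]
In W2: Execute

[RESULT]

━━━━━━━━━━━━━━━━━━━━━━━━━━┓━━━━━┓    
minal                     ┃     ┃    
──────────────────────────┨─────┨    
ho "test passed"          ┃    0┃    
 passed                   ┃     ┃    
 data.csv                 ┃     ┃    
4  3693 27215 data.csv    ┃     ┃    
t branch                  ┃     ┃    
in                        ┃     ┃    
ature/auth                ┃     ┃    
                          ┃     ┃    
━━━━━━━━━━━━━━━━━━━━━━━━━━┛     ┃    
┃├───┼───┼───┼───┤              ┃    
┃│ C │ MC│ MR│ M+│              ┃    
┃└───┴───┴───┴───┘              ┃    
┃                               ┃    


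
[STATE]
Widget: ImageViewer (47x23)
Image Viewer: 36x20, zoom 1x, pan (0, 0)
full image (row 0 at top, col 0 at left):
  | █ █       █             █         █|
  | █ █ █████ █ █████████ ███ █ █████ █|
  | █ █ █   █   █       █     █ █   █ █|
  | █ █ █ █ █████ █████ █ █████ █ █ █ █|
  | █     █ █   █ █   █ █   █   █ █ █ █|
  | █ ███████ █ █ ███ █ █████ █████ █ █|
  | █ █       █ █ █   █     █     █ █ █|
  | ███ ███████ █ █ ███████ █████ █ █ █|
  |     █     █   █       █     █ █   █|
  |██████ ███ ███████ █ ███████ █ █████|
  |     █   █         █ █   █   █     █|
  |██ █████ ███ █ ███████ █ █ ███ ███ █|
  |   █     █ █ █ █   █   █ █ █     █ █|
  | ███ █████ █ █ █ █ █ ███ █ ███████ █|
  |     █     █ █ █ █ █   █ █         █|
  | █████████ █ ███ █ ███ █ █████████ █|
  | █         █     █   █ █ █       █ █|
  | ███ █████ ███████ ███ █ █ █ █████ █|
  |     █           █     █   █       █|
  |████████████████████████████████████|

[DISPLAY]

 █ █       █             █         █           
 █ █ █████ █ █████████ ███ █ █████ █           
 █ █ █   █   █       █     █ █   █ █           
 █ █ █ █ █████ █████ █ █████ █ █ █ █           
 █     █ █   █ █   █ █   █   █ █ █ █           
 █ ███████ █ █ ███ █ █████ █████ █ █           
 █ █       █ █ █   █     █     █ █ █           
 ███ ███████ █ █ ███████ █████ █ █ █           
     █     █   █       █     █ █   █           
██████ ███ ███████ █ ███████ █ █████           
     █   █         █ █   █   █     █           
██ █████ ███ █ ███████ █ █ ███ ███ █           
   █     █ █ █ █   █   █ █ █     █ █           
 ███ █████ █ █ █ █ █ ███ █ ███████ █           
     █     █ █ █ █ █   █ █         █           
 █████████ █ ███ █ ███ █ █████████ █           
 █         █     █   █ █ █       █ █           
 ███ █████ ███████ ███ █ █ █ █████ █           
     █           █     █   █       █           
████████████████████████████████████           
                                               
                                               
                                               


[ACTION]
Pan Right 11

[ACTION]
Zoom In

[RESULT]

           ██                          ██      
           ██                          ██      
█████████  ██  ██████████████████  ██████  ██  
█████████  ██  ██████████████████  ██████  ██  
█      ██      ██              ██          ██  
█      ██      ██              ██          ██  
█  ██  ██████████  ██████████  ██  ██████████  
█  ██  ██████████  ██████████  ██  ██████████  
   ██  ██      ██  ██      ██  ██      ██      
   ██  ██      ██  ██      ██  ██      ██      
█████████  ██  ██  ██████  ██  ██████████  ████
█████████  ██  ██  ██████  ██  ██████████  ████
           ██  ██  ██      ██          ██      
           ██  ██  ██      ██          ██      
█████████████  ██  ██  ██████████████  ████████
█████████████  ██  ██  ██████████████  ████████
█          ██      ██              ██          
█          ██      ██              ██          
█  ██████  ██████████████  ██  ██████████████  
█  ██████  ██████████████  ██  ██████████████  
█      ██                  ██  ██      ██      
█      ██                  ██  ██      ██      
█████  ██████  ██  ██████████████  ██  ██  ████


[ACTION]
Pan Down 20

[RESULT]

█      ██                  ██  ██      ██      
█      ██                  ██  ██      ██      
█████  ██████  ██  ██████████████  ██  ██  ████
█████  ██████  ██  ██████████████  ██  ██  ████
       ██  ██  ██  ██      ██      ██  ██  ██  
       ██  ██  ██  ██      ██      ██  ██  ██  
█████████  ██  ██  ██  ██  ██  ██████  ██  ████
█████████  ██  ██  ██  ██  ██  ██████  ██  ████
█          ██  ██  ██  ██  ██      ██  ██      
█          ██  ██  ██  ██  ██      ██  ██      
█████████  ██  ██████  ██  ██████  ██  ████████
█████████  ██  ██████  ██  ██████  ██  ████████
           ██          ██      ██  ██  ██      
           ██          ██      ██  ██  ██      
█████████  ██████████████  ██████  ██  ██  ██  
█████████  ██████████████  ██████  ██  ██  ██  
█                      ██          ██      ██  
█                      ██          ██      ██  
███████████████████████████████████████████████
███████████████████████████████████████████████
                                               
                                               
                                               


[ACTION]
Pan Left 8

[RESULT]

       ██      ██                  ██  ██      
       ██      ██                  ██  ██      
█  ██████████  ██████  ██  ██████████████  ██  
█  ██████████  ██████  ██  ██████████████  ██  
   ██          ██  ██  ██  ██      ██      ██  
   ██          ██  ██  ██  ██      ██      ██  
█████  ██████████  ██  ██  ██  ██  ██  ██████  
█████  ██████████  ██  ██  ██  ██  ██  ██████  
       ██          ██  ██  ██  ██  ██      ██  
       ██          ██  ██  ██  ██  ██      ██  
█████████████████  ██  ██████  ██  ██████  ██  
█████████████████  ██  ██████  ██  ██████  ██  
█                  ██          ██      ██  ██  
█                  ██          ██      ██  ██  
█████  ██████████  ██████████████  ██████  ██  
█████  ██████████  ██████████████  ██████  ██  
       ██                      ██          ██  
       ██                      ██          ██  
███████████████████████████████████████████████
███████████████████████████████████████████████
                                               
                                               
                                               


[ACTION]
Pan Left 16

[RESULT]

          ██      ██                  ██  ██   
          ██      ██                  ██  ██   
████  ██████████  ██████  ██  ██████████████  █
████  ██████████  ██████  ██  ██████████████  █
      ██          ██  ██  ██  ██      ██      █
      ██          ██  ██  ██  ██      ██      █
  ██████  ██████████  ██  ██  ██  ██  ██  █████
  ██████  ██████████  ██  ██  ██  ██  ██  █████
          ██          ██  ██  ██  ██  ██      █
          ██          ██  ██  ██  ██  ██      █
  ██████████████████  ██  ██████  ██  ██████  █
  ██████████████████  ██  ██████  ██  ██████  █
  ██                  ██          ██      ██  █
  ██                  ██          ██      ██  █
  ██████  ██████████  ██████████████  ██████  █
  ██████  ██████████  ██████████████  ██████  █
          ██                      ██          █
          ██                      ██          █
███████████████████████████████████████████████
███████████████████████████████████████████████
                                               
                                               
                                               


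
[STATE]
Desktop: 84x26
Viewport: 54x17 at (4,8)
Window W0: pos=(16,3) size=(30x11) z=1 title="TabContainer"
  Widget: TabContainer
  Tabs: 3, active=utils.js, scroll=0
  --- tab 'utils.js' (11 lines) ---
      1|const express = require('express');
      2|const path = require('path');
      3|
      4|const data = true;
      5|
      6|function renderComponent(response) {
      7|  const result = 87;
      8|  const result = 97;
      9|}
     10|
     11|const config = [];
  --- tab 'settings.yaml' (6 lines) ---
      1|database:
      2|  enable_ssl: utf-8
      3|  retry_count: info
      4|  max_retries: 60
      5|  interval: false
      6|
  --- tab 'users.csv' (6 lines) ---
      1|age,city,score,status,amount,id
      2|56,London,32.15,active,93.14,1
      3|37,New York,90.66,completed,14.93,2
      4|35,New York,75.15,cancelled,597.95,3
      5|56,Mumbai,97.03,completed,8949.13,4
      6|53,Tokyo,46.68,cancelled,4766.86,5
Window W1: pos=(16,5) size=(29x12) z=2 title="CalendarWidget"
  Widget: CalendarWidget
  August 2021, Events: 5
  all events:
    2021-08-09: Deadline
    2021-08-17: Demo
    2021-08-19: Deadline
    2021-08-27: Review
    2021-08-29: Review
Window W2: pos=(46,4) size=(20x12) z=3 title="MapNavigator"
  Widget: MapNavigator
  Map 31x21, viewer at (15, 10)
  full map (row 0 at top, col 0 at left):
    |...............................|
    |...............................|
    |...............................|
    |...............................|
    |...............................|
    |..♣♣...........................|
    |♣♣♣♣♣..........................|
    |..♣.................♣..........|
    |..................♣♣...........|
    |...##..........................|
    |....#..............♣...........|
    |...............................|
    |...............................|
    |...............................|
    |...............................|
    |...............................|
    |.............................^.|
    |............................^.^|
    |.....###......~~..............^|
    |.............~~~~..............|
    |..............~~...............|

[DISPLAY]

            ┃        August 2021        ┃┃┃...........
            ┃Mo Tu We Th Fr Sa Su       ┃┃┃...........
            ┃                   1       ┃┃┃...........
            ┃ 2  3  4  5  6  7  8       ┃┃┃.........@.
            ┃ 9* 10 11 12 13 14 15      ┃┃┃...........
            ┃16 17* 18 19* 20 21 22     ┃┛┃...........
            ┃23 24 25 26 27* 28 29*     ┃ ┃...........
            ┃30 31                      ┃ ┗━━━━━━━━━━━
            ┗━━━━━━━━━━━━━━━━━━━━━━━━━━━┛             
                                                      
                                                      
                                                      
                                                      
                                                      
                                                      
                                                      
                                                      


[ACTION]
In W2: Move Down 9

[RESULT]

            ┃        August 2021        ┃┃┃...........
            ┃Mo Tu We Th Fr Sa Su       ┃┃┃...........
            ┃                   1       ┃┃┃##......~~.
            ┃ 2  3  4  5  6  7  8       ┃┃┃.......~~@~
            ┃ 9* 10 11 12 13 14 15      ┃┃┃........~~.
            ┃16 17* 18 19* 20 21 22     ┃┛┃           
            ┃23 24 25 26 27* 28 29*     ┃ ┃           
            ┃30 31                      ┃ ┗━━━━━━━━━━━
            ┗━━━━━━━━━━━━━━━━━━━━━━━━━━━┛             
                                                      
                                                      
                                                      
                                                      
                                                      
                                                      
                                                      
                                                      


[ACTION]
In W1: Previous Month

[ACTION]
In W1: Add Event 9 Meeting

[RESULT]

            ┃         July 2021         ┃┃┃...........
            ┃Mo Tu We Th Fr Sa Su       ┃┃┃...........
            ┃          1  2  3  4       ┃┃┃##......~~.
            ┃ 5  6  7  8  9* 10 11      ┃┃┃.......~~@~
            ┃12 13 14 15 16 17 18       ┃┃┃........~~.
            ┃19 20 21 22 23 24 25       ┃┛┃           
            ┃26 27 28 29 30 31          ┃ ┃           
            ┃                           ┃ ┗━━━━━━━━━━━
            ┗━━━━━━━━━━━━━━━━━━━━━━━━━━━┛             
                                                      
                                                      
                                                      
                                                      
                                                      
                                                      
                                                      
                                                      


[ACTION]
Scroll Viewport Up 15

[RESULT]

                                                      
                                                      
                                                      
            ┏━━━━━━━━━━━━━━━━━━━━━━━━━━━━┓            
            ┃ TabContainer               ┃┏━━━━━━━━━━━
            ┏━━━━━━━━━━━━━━━━━━━━━━━━━━━┓┨┃ MapNavigat
            ┃ CalendarWidget            ┃┃┠───────────
            ┠───────────────────────────┨┃┃...........
            ┃         July 2021         ┃┃┃...........
            ┃Mo Tu We Th Fr Sa Su       ┃┃┃...........
            ┃          1  2  3  4       ┃┃┃##......~~.
            ┃ 5  6  7  8  9* 10 11      ┃┃┃.......~~@~
            ┃12 13 14 15 16 17 18       ┃┃┃........~~.
            ┃19 20 21 22 23 24 25       ┃┛┃           
            ┃26 27 28 29 30 31          ┃ ┃           
            ┃                           ┃ ┗━━━━━━━━━━━
            ┗━━━━━━━━━━━━━━━━━━━━━━━━━━━┛             


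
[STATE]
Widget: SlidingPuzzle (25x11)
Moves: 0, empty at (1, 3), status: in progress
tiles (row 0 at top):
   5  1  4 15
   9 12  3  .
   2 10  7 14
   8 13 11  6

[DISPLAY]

┌────┬────┬────┬────┐    
│  5 │  1 │  4 │ 15 │    
├────┼────┼────┼────┤    
│  9 │ 12 │  3 │    │    
├────┼────┼────┼────┤    
│  2 │ 10 │  7 │ 14 │    
├────┼────┼────┼────┤    
│  8 │ 13 │ 11 │  6 │    
└────┴────┴────┴────┘    
Moves: 0                 
                         


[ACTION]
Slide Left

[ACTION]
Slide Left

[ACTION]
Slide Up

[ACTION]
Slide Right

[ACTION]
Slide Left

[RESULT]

┌────┬────┬────┬────┐    
│  5 │  1 │  4 │ 15 │    
├────┼────┼────┼────┤    
│  9 │ 12 │  3 │ 14 │    
├────┼────┼────┼────┤    
│  2 │ 10 │  7 │    │    
├────┼────┼────┼────┤    
│  8 │ 13 │ 11 │  6 │    
└────┴────┴────┴────┘    
Moves: 3                 
                         


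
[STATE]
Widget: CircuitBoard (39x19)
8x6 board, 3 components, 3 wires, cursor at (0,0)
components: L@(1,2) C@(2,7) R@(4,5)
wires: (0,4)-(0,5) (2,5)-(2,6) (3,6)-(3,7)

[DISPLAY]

   0 1 2 3 4 5 6 7                     
0  [.]              · ─ ·              
                                       
1           L                          
                                       
2                       · ─ ·   C      
                                       
3                           · ─ ·      
                                       
4                       R              
                                       
5                                      
Cursor: (0,0)                          
                                       
                                       
                                       
                                       
                                       
                                       


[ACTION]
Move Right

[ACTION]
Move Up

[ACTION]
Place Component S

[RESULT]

   0 1 2 3 4 5 6 7                     
0      [S]          · ─ ·              
                                       
1           L                          
                                       
2                       · ─ ·   C      
                                       
3                           · ─ ·      
                                       
4                       R              
                                       
5                                      
Cursor: (0,1)                          
                                       
                                       
                                       
                                       
                                       
                                       


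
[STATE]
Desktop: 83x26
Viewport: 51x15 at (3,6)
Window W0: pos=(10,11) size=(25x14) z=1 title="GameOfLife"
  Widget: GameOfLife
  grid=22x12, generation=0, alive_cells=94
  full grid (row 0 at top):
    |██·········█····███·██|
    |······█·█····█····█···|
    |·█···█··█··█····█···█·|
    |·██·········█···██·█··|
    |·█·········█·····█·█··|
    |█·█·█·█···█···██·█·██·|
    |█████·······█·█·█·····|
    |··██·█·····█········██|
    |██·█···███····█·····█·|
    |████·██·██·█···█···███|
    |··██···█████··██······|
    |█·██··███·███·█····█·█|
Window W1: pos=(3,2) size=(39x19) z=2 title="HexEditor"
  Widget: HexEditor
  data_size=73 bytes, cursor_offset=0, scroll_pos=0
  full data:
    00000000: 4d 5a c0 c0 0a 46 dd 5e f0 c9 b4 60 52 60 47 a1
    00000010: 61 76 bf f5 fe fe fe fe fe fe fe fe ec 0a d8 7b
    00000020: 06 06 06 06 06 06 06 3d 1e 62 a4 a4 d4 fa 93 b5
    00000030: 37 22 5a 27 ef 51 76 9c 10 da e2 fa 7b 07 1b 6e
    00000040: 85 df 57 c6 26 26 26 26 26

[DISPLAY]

┃00000010  61 76 bf f5 fe fe fe fe  fe┃            
┃00000020  06 06 06 06 06 06 06 3d  1e┃            
┃00000030  37 22 5a 27 ef 51 76 9c  10┃            
┃00000040  85 df 57 c6 26 26 26 26  26┃            
┃                                     ┃            
┃                                     ┃            
┃                                     ┃            
┃                                     ┃            
┃                                     ┃            
┃                                     ┃            
┃                                     ┃            
┃                                     ┃            
┃                                     ┃            
┃                                     ┃            
┗━━━━━━━━━━━━━━━━━━━━━━━━━━━━━━━━━━━━━┛            


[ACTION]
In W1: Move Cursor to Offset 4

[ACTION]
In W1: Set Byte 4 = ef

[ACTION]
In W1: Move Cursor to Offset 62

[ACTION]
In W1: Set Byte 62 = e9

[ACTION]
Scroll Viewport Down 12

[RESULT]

┃                                     ┃            
┃                                     ┃            
┃                                     ┃            
┃                                     ┃            
┃                                     ┃            
┃                                     ┃            
┃                                     ┃            
┃                                     ┃            
┃                                     ┃            
┗━━━━━━━━━━━━━━━━━━━━━━━━━━━━━━━━━━━━━┛            
       ┃··██·█·····█········██ ┃                   
       ┃██·█···███····█·····█· ┃                   
       ┃████·██·██·█···█···███ ┃                   
       ┗━━━━━━━━━━━━━━━━━━━━━━━┛                   
                                                   
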